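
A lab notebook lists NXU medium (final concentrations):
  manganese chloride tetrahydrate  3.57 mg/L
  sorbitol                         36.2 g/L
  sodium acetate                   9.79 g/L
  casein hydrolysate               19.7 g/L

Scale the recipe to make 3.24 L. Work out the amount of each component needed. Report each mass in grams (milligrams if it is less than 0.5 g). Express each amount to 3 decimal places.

Scale factor relative to 1 L: 3.24.
manganese chloride tetrahydrate: 3.57 mg/L × 3.24 L = 11.567 mg
sorbitol: 36.2 g/L × 3.24 L = 117.288 g
sodium acetate: 9.79 g/L × 3.24 L = 31.720 g
casein hydrolysate: 19.7 g/L × 3.24 L = 63.828 g

manganese chloride tetrahydrate 11.567 mg; sorbitol 117.288 g; sodium acetate 31.720 g; casein hydrolysate 63.828 g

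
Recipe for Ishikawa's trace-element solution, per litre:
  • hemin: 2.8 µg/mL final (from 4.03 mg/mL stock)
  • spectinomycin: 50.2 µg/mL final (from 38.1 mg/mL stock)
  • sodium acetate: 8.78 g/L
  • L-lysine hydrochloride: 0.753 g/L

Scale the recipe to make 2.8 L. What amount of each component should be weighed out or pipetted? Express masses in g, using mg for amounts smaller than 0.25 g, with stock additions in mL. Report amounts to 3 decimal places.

hemin 1.945 mL; spectinomycin 3.689 mL; sodium acetate 24.584 g; L-lysine hydrochloride 2.108 g

Working volume: 2.8 L.
hemin: V = C2·V2/C1 = 2.8 µg/mL × 2800 mL ÷ 4030 µg/mL = 1.945 mL
spectinomycin: C1V1 = C2V2 → 50.2 µg/mL × 2800 mL ÷ 38100 µg/mL = 3.689 mL
sodium acetate: 8.78 g/L × 2.8 L = 24.584 g
L-lysine hydrochloride: 0.753 g/L × 2.8 L = 2.108 g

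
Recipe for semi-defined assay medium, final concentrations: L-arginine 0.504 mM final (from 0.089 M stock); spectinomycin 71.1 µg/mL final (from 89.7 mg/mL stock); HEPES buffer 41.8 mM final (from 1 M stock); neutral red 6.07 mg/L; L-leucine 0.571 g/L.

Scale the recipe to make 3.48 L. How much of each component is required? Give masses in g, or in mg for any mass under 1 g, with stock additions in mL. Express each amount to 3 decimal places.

L-arginine 19.707 mL; spectinomycin 2.758 mL; HEPES buffer 145.464 mL; neutral red 21.124 mg; L-leucine 1.987 g

Working volume: 3.48 L.
L-arginine: V = C2·V2/C1 = 0.504 mM × 3480 mL ÷ 89 mM = 19.707 mL
spectinomycin: dilute stock: 71.1 µg/mL × 3480 mL ÷ 89700 µg/mL = 2.758 mL
HEPES buffer: V = C2·V2/C1 = 41.8 mM × 3480 mL ÷ 1000 mM = 145.464 mL
neutral red: 6.07 mg/L × 3.48 L = 21.124 mg
L-leucine: 0.571 g/L × 3.48 L = 1.987 g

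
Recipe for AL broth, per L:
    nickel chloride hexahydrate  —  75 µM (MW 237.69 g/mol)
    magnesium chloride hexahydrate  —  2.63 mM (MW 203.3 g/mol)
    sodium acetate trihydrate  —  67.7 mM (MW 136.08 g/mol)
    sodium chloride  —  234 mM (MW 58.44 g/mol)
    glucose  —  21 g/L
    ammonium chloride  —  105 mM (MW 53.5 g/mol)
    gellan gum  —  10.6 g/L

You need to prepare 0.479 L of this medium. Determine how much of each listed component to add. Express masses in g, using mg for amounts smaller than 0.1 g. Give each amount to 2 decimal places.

Scale factor relative to 1 L: 0.479.
nickel chloride hexahydrate: 75 µmol/L × 237.69 g/mol × 0.479 L ÷ 1000 = 8.54 mg
magnesium chloride hexahydrate: 2.63 mmol/L × 203.3 g/mol × 0.479 L ÷ 1000 = 0.26 g
sodium acetate trihydrate: 67.7 mmol/L × 136.08 g/mol × 0.479 L ÷ 1000 = 4.41 g
sodium chloride: 234 mmol/L × 58.44 g/mol × 0.479 L ÷ 1000 = 6.55 g
glucose: 21 g/L × 0.479 L = 10.06 g
ammonium chloride: 105 mmol/L × 53.5 g/mol × 0.479 L ÷ 1000 = 2.69 g
gellan gum: 10.6 g/L × 0.479 L = 5.08 g

nickel chloride hexahydrate 8.54 mg; magnesium chloride hexahydrate 0.26 g; sodium acetate trihydrate 4.41 g; sodium chloride 6.55 g; glucose 10.06 g; ammonium chloride 2.69 g; gellan gum 5.08 g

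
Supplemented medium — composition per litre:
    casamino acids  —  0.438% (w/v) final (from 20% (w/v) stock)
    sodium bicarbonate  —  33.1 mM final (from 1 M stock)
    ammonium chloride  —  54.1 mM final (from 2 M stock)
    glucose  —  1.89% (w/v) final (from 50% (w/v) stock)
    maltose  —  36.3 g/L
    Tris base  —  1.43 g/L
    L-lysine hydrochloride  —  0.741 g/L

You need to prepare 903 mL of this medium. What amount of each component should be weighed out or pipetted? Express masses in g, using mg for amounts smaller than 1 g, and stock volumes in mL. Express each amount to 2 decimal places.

casamino acids 19.78 mL; sodium bicarbonate 29.89 mL; ammonium chloride 24.43 mL; glucose 34.13 mL; maltose 32.78 g; Tris base 1.29 g; L-lysine hydrochloride 669.12 mg

Working volume: 903 mL = 0.903 L.
casamino acids: C1V1 = C2V2 → 0.438% ÷ 20% × 903 mL = 19.78 mL
sodium bicarbonate: dilute stock: 33.1 mM × 903 mL ÷ 1000 mM = 29.89 mL
ammonium chloride: V = C2·V2/C1 = 54.1 mM × 903 mL ÷ 2000 mM = 24.43 mL
glucose: V = C2·V2/C1 = 1.89% ÷ 50% × 903 mL = 34.13 mL
maltose: 36.3 g/L × 0.903 L = 32.78 g
Tris base: 1.43 g/L × 0.903 L = 1.29 g
L-lysine hydrochloride: 0.741 g/L × 0.903 L = 0.669123 g = 669.12 mg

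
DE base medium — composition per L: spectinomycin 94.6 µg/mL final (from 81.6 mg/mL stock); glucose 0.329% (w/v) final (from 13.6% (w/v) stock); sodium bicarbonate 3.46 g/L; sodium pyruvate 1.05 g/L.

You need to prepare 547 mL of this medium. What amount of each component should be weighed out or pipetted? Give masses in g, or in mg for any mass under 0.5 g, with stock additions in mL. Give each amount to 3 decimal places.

Target volume = 547 mL = 0.547 L.
spectinomycin: C1V1 = C2V2 → 94.6 µg/mL × 547 mL ÷ 81600 µg/mL = 0.634 mL
glucose: C1V1 = C2V2 → 0.329% ÷ 13.6% × 547 mL = 13.233 mL
sodium bicarbonate: 3.46 g/L × 0.547 L = 1.893 g
sodium pyruvate: 1.05 g/L × 0.547 L = 0.574 g

spectinomycin 0.634 mL; glucose 13.233 mL; sodium bicarbonate 1.893 g; sodium pyruvate 0.574 g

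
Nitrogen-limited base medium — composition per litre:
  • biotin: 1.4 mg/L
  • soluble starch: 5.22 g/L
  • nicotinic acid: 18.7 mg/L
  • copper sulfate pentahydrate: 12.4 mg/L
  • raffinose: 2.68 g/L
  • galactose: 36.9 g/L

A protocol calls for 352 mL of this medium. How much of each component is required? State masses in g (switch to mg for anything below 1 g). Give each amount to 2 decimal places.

Working volume: 352 mL = 0.352 L.
biotin: 1.4 mg/L × 0.352 L = 0.49 mg
soluble starch: 5.22 g/L × 0.352 L = 1.84 g
nicotinic acid: 18.7 mg/L × 0.352 L = 6.58 mg
copper sulfate pentahydrate: 12.4 mg/L × 0.352 L = 4.36 mg
raffinose: 2.68 g/L × 0.352 L = 0.94336 g = 943.36 mg
galactose: 36.9 g/L × 0.352 L = 12.99 g

biotin 0.49 mg; soluble starch 1.84 g; nicotinic acid 6.58 mg; copper sulfate pentahydrate 4.36 mg; raffinose 943.36 mg; galactose 12.99 g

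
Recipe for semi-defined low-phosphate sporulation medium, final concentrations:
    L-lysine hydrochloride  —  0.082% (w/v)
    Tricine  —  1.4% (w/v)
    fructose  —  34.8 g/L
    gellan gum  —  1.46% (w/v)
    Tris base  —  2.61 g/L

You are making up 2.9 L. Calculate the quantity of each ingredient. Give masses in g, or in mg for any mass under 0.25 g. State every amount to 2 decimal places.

Scale factor relative to 1 L: 2.9.
L-lysine hydrochloride: 0.082 g per 100 mL × 2900 mL ÷ 100 = 2.38 g
Tricine: 1.4% w/v = 14 g/L → 14 × 2.9 L = 40.60 g
fructose: 34.8 g/L × 2.9 L = 100.92 g
gellan gum: 1.46% w/v = 14.6 g/L → 14.6 × 2.9 L = 42.34 g
Tris base: 2.61 g/L × 2.9 L = 7.57 g

L-lysine hydrochloride 2.38 g; Tricine 40.60 g; fructose 100.92 g; gellan gum 42.34 g; Tris base 7.57 g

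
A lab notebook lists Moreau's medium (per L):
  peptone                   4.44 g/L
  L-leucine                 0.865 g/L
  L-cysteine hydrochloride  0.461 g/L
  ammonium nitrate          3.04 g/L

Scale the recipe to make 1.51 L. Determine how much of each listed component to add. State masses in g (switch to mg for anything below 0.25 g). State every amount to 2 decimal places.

peptone 6.70 g; L-leucine 1.31 g; L-cysteine hydrochloride 0.70 g; ammonium nitrate 4.59 g

Scale factor relative to 1 L: 1.51.
peptone: 4.44 g/L × 1.51 L = 6.70 g
L-leucine: 0.865 g/L × 1.51 L = 1.31 g
L-cysteine hydrochloride: 0.461 g/L × 1.51 L = 0.70 g
ammonium nitrate: 3.04 g/L × 1.51 L = 4.59 g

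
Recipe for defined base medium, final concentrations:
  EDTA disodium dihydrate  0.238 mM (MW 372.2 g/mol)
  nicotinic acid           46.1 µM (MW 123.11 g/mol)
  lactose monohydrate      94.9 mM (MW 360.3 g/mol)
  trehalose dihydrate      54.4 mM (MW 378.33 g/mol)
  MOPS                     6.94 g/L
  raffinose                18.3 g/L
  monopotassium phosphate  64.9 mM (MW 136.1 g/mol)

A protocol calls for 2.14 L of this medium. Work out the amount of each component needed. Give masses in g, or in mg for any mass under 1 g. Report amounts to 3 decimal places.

Scale factor relative to 1 L: 2.14.
EDTA disodium dihydrate: 0.238 mmol/L × 372.2 mg/mmol × 2.14 L = 189.569 mg
nicotinic acid: 46.1 µmol/L × 123.11 g/mol × 2.14 L ÷ 1000 = 12.145 mg
lactose monohydrate: 94.9 mmol/L × 360.3 g/mol × 2.14 L ÷ 1000 = 73.172 g
trehalose dihydrate: 54.4 mmol/L × 378.33 g/mol × 2.14 L ÷ 1000 = 44.044 g
MOPS: 6.94 g/L × 2.14 L = 14.852 g
raffinose: 18.3 g/L × 2.14 L = 39.162 g
monopotassium phosphate: 64.9 mmol/L × 136.1 g/mol × 2.14 L ÷ 1000 = 18.902 g

EDTA disodium dihydrate 189.569 mg; nicotinic acid 12.145 mg; lactose monohydrate 73.172 g; trehalose dihydrate 44.044 g; MOPS 14.852 g; raffinose 39.162 g; monopotassium phosphate 18.902 g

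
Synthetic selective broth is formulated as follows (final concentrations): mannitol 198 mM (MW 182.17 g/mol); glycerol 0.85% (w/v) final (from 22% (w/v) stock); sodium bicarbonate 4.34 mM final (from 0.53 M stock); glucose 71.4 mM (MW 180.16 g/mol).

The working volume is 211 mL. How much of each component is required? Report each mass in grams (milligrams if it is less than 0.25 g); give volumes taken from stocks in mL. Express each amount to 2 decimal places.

Scale factor relative to 1 L: 0.211.
mannitol: 198 mmol/L × 182.17 g/mol × 0.211 L ÷ 1000 = 7.61 g
glycerol: V = C2·V2/C1 = 0.85% ÷ 22% × 211 mL = 8.15 mL
sodium bicarbonate: dilute stock: 4.34 mM × 211 mL ÷ 530 mM = 1.73 mL
glucose: 71.4 mmol/L × 180.16 g/mol × 0.211 L ÷ 1000 = 2.71 g

mannitol 7.61 g; glycerol 8.15 mL; sodium bicarbonate 1.73 mL; glucose 2.71 g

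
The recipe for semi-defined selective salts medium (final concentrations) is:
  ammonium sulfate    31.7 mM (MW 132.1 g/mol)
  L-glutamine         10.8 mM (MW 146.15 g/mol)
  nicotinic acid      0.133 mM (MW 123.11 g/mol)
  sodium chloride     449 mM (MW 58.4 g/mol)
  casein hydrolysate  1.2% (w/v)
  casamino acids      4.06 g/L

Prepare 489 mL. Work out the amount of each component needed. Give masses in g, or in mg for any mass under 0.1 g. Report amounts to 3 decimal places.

ammonium sulfate 2.048 g; L-glutamine 0.772 g; nicotinic acid 8.007 mg; sodium chloride 12.822 g; casein hydrolysate 5.868 g; casamino acids 1.985 g

Working volume: 489 mL = 0.489 L.
ammonium sulfate: 31.7 mmol/L × 132.1 g/mol × 0.489 L ÷ 1000 = 2.048 g
L-glutamine: 10.8 mmol/L × 146.15 g/mol × 0.489 L ÷ 1000 = 0.772 g
nicotinic acid: 0.133 mmol/L × 123.11 mg/mmol × 0.489 L = 8.007 mg
sodium chloride: 449 mmol/L × 58.4 g/mol × 0.489 L ÷ 1000 = 12.822 g
casein hydrolysate: 1.2% w/v = 12 g/L → 12 × 0.489 L = 5.868 g
casamino acids: 4.06 g/L × 0.489 L = 1.985 g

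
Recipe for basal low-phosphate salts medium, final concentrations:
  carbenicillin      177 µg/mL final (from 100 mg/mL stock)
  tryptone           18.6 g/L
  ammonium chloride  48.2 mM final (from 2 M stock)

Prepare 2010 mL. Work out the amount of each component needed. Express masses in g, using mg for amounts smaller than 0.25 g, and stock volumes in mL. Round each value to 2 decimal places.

Scale factor relative to 1 L: 2.01.
carbenicillin: V = C2·V2/C1 = 177 µg/mL × 2010 mL ÷ 100000 µg/mL = 3.56 mL
tryptone: 18.6 g/L × 2.01 L = 37.39 g
ammonium chloride: V = C2·V2/C1 = 48.2 mM × 2010 mL ÷ 2000 mM = 48.44 mL

carbenicillin 3.56 mL; tryptone 37.39 g; ammonium chloride 48.44 mL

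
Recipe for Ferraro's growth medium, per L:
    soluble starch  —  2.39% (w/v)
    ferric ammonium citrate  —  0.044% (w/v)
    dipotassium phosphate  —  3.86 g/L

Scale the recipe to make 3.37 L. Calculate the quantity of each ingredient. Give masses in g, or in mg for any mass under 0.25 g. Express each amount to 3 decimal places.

soluble starch 80.543 g; ferric ammonium citrate 1.483 g; dipotassium phosphate 13.008 g

Scale factor relative to 1 L: 3.37.
soluble starch: 2.39% w/v = 23.9 g/L → 23.9 × 3.37 L = 80.543 g
ferric ammonium citrate: 0.044% w/v = 0.44 g/L → 0.44 × 3.37 L = 1.483 g
dipotassium phosphate: 3.86 g/L × 3.37 L = 13.008 g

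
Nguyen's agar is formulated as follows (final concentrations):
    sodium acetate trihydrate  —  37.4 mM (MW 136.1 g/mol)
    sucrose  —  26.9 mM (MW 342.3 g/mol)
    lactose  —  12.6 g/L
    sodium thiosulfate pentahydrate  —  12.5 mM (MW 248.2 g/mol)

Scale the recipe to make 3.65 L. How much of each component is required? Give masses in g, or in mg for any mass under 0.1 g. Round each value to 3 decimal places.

Working volume: 3.65 L.
sodium acetate trihydrate: 37.4 mmol/L × 136.1 g/mol × 3.65 L ÷ 1000 = 18.579 g
sucrose: 26.9 mmol/L × 342.3 g/mol × 3.65 L ÷ 1000 = 33.609 g
lactose: 12.6 g/L × 3.65 L = 45.990 g
sodium thiosulfate pentahydrate: 12.5 mmol/L × 248.2 g/mol × 3.65 L ÷ 1000 = 11.324 g

sodium acetate trihydrate 18.579 g; sucrose 33.609 g; lactose 45.990 g; sodium thiosulfate pentahydrate 11.324 g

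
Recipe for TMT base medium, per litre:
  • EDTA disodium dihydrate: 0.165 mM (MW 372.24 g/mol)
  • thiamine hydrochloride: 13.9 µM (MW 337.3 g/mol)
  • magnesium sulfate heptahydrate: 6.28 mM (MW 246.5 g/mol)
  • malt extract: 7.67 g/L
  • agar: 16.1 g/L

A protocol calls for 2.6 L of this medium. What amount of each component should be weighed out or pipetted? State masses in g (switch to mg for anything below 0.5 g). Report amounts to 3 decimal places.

Working volume: 2.6 L.
EDTA disodium dihydrate: 0.165 mmol/L × 372.24 mg/mmol × 2.6 L = 159.691 mg
thiamine hydrochloride: 13.9 µmol/L × 337.3 g/mol × 2.6 L ÷ 1000 = 12.190 mg
magnesium sulfate heptahydrate: 6.28 mmol/L × 246.5 g/mol × 2.6 L ÷ 1000 = 4.025 g
malt extract: 7.67 g/L × 2.6 L = 19.942 g
agar: 16.1 g/L × 2.6 L = 41.860 g

EDTA disodium dihydrate 159.691 mg; thiamine hydrochloride 12.190 mg; magnesium sulfate heptahydrate 4.025 g; malt extract 19.942 g; agar 41.860 g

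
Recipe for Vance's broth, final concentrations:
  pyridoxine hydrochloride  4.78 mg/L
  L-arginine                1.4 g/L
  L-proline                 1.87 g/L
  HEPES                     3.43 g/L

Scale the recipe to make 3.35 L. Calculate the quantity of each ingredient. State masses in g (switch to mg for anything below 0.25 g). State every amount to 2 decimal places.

Working volume: 3.35 L.
pyridoxine hydrochloride: 4.78 mg/L × 3.35 L = 16.01 mg
L-arginine: 1.4 g/L × 3.35 L = 4.69 g
L-proline: 1.87 g/L × 3.35 L = 6.26 g
HEPES: 3.43 g/L × 3.35 L = 11.49 g

pyridoxine hydrochloride 16.01 mg; L-arginine 4.69 g; L-proline 6.26 g; HEPES 11.49 g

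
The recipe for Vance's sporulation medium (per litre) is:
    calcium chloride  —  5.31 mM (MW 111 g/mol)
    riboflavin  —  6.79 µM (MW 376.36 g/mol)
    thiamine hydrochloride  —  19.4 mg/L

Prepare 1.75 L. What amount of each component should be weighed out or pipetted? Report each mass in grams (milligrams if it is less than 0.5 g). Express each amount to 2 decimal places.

calcium chloride 1.03 g; riboflavin 4.47 mg; thiamine hydrochloride 33.95 mg

Working volume: 1.75 L.
calcium chloride: 5.31 mmol/L × 111 g/mol × 1.75 L ÷ 1000 = 1.03 g
riboflavin: 6.79 µmol/L × 376.36 g/mol × 1.75 L ÷ 1000 = 4.47 mg
thiamine hydrochloride: 19.4 mg/L × 1.75 L = 33.95 mg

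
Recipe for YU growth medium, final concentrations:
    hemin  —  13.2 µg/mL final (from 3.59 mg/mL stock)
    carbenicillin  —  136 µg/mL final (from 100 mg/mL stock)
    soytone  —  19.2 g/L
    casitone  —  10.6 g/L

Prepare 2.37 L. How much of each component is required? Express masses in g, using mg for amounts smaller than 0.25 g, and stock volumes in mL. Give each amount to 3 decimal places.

hemin 8.714 mL; carbenicillin 3.223 mL; soytone 45.504 g; casitone 25.122 g

Working volume: 2.37 L.
hemin: C1V1 = C2V2 → 13.2 µg/mL × 2370 mL ÷ 3590 µg/mL = 8.714 mL
carbenicillin: dilute stock: 136 µg/mL × 2370 mL ÷ 100000 µg/mL = 3.223 mL
soytone: 19.2 g/L × 2.37 L = 45.504 g
casitone: 10.6 g/L × 2.37 L = 25.122 g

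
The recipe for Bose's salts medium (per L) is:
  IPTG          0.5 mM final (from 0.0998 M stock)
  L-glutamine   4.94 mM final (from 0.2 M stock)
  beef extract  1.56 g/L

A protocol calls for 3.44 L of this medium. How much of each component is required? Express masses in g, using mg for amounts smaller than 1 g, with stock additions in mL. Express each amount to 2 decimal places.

IPTG 17.23 mL; L-glutamine 84.97 mL; beef extract 5.37 g

Scale factor relative to 1 L: 3.44.
IPTG: dilute stock: 0.5 mM × 3440 mL ÷ 99.8 mM = 17.23 mL
L-glutamine: C1V1 = C2V2 → 4.94 mM × 3440 mL ÷ 200 mM = 84.97 mL
beef extract: 1.56 g/L × 3.44 L = 5.37 g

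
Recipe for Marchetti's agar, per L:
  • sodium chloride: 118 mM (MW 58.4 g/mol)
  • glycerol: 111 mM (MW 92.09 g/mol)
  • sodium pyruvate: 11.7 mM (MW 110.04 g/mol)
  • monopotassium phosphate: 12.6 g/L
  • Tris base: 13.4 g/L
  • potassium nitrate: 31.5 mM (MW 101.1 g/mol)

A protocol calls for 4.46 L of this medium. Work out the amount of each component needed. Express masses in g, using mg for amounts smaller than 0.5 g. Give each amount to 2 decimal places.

Scale factor relative to 1 L: 4.46.
sodium chloride: 118 mmol/L × 58.4 g/mol × 4.46 L ÷ 1000 = 30.73 g
glycerol: 111 mmol/L × 92.09 g/mol × 4.46 L ÷ 1000 = 45.59 g
sodium pyruvate: 11.7 mmol/L × 110.04 g/mol × 4.46 L ÷ 1000 = 5.74 g
monopotassium phosphate: 12.6 g/L × 4.46 L = 56.20 g
Tris base: 13.4 g/L × 4.46 L = 59.76 g
potassium nitrate: 31.5 mmol/L × 101.1 g/mol × 4.46 L ÷ 1000 = 14.20 g

sodium chloride 30.73 g; glycerol 45.59 g; sodium pyruvate 5.74 g; monopotassium phosphate 56.20 g; Tris base 59.76 g; potassium nitrate 14.20 g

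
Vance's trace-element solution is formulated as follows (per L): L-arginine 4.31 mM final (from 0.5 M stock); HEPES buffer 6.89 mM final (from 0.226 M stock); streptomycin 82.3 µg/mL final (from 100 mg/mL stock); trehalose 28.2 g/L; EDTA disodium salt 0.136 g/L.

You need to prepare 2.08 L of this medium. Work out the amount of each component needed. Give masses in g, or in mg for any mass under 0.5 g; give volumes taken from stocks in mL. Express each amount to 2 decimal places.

L-arginine 17.93 mL; HEPES buffer 63.41 mL; streptomycin 1.71 mL; trehalose 58.66 g; EDTA disodium salt 282.88 mg

Working volume: 2.08 L.
L-arginine: dilute stock: 4.31 mM × 2080 mL ÷ 500 mM = 17.93 mL
HEPES buffer: V = C2·V2/C1 = 6.89 mM × 2080 mL ÷ 226 mM = 63.41 mL
streptomycin: dilute stock: 82.3 µg/mL × 2080 mL ÷ 100000 µg/mL = 1.71 mL
trehalose: 28.2 g/L × 2.08 L = 58.66 g
EDTA disodium salt: 0.136 g/L × 2.08 L = 0.28288 g = 282.88 mg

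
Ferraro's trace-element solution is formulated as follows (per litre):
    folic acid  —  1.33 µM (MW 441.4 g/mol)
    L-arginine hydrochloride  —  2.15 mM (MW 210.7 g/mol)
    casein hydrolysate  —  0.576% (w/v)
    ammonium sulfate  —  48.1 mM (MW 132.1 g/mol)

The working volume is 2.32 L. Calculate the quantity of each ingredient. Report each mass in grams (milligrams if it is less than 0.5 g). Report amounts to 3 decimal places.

Scale factor relative to 1 L: 2.32.
folic acid: 1.33 µmol/L × 441.4 g/mol × 2.32 L ÷ 1000 = 1.362 mg
L-arginine hydrochloride: 2.15 mmol/L × 210.7 g/mol × 2.32 L ÷ 1000 = 1.051 g
casein hydrolysate: 0.576 g per 100 mL × 2320 mL ÷ 100 = 13.363 g
ammonium sulfate: 48.1 mmol/L × 132.1 g/mol × 2.32 L ÷ 1000 = 14.741 g

folic acid 1.362 mg; L-arginine hydrochloride 1.051 g; casein hydrolysate 13.363 g; ammonium sulfate 14.741 g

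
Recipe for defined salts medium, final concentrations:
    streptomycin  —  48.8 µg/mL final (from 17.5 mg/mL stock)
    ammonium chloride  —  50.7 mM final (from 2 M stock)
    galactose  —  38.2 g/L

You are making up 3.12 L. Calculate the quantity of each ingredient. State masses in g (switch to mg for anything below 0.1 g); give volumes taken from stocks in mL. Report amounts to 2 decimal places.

Working volume: 3.12 L.
streptomycin: V = C2·V2/C1 = 48.8 µg/mL × 3120 mL ÷ 17500 µg/mL = 8.70 mL
ammonium chloride: C1V1 = C2V2 → 50.7 mM × 3120 mL ÷ 2000 mM = 79.09 mL
galactose: 38.2 g/L × 3.12 L = 119.18 g

streptomycin 8.70 mL; ammonium chloride 79.09 mL; galactose 119.18 g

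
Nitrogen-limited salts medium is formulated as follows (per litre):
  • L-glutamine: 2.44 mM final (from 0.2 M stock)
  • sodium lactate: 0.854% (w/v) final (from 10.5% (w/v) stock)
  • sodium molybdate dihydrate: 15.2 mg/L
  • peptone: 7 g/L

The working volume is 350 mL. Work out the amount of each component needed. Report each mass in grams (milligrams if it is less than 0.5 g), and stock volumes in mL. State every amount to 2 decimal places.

L-glutamine 4.27 mL; sodium lactate 28.47 mL; sodium molybdate dihydrate 5.32 mg; peptone 2.45 g

Scale factor relative to 1 L: 0.35.
L-glutamine: dilute stock: 2.44 mM × 350 mL ÷ 200 mM = 4.27 mL
sodium lactate: V = C2·V2/C1 = 0.854% ÷ 10.5% × 350 mL = 28.47 mL
sodium molybdate dihydrate: 15.2 mg/L × 0.35 L = 5.32 mg
peptone: 7 g/L × 0.35 L = 2.45 g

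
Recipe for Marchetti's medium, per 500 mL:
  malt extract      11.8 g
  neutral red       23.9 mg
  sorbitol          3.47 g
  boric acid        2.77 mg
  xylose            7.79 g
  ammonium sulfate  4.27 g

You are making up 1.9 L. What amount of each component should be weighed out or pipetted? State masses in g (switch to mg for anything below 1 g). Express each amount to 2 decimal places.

malt extract 44.84 g; neutral red 90.82 mg; sorbitol 13.19 g; boric acid 10.53 mg; xylose 29.60 g; ammonium sulfate 16.23 g

Scale factor = 1900 mL / 500 mL = 3.8.
malt extract: 11.8 g × (1900 mL / 500 mL) = 44.84 g
neutral red: 23.9 mg × (1900 mL / 500 mL) = 90.82 mg
sorbitol: 3.47 g × (1900 mL / 500 mL) = 13.19 g
boric acid: 2.77 mg × (1900 mL / 500 mL) = 10.53 mg
xylose: 7.79 g × (1900 mL / 500 mL) = 29.60 g
ammonium sulfate: 4.27 g × (1900 mL / 500 mL) = 16.23 g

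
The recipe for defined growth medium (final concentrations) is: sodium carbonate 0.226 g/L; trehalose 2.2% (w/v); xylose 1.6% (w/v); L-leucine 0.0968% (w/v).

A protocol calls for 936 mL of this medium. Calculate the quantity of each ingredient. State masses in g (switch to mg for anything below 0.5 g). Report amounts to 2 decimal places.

Target volume = 936 mL = 0.936 L.
sodium carbonate: 0.226 g/L × 0.936 L = 0.211536 g = 211.54 mg
trehalose: 2.2 g per 100 mL × 936 mL ÷ 100 = 20.59 g
xylose: 1.6% w/v = 16 g/L → 16 × 0.936 L = 14.98 g
L-leucine: 0.0968 g per 100 mL × 936 mL ÷ 100 = 0.91 g

sodium carbonate 211.54 mg; trehalose 20.59 g; xylose 14.98 g; L-leucine 0.91 g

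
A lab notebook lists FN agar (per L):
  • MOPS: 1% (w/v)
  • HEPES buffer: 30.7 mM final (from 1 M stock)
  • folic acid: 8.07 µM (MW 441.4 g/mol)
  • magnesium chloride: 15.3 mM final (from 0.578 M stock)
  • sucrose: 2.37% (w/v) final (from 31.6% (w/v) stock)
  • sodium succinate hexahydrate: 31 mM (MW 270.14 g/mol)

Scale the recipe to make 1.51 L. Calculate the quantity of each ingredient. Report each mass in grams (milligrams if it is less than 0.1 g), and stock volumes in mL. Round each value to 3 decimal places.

MOPS 15.100 g; HEPES buffer 46.357 mL; folic acid 5.379 mg; magnesium chloride 39.971 mL; sucrose 113.250 mL; sodium succinate hexahydrate 12.645 g

Scale factor relative to 1 L: 1.51.
MOPS: 1 g per 100 mL × 1510 mL ÷ 100 = 15.100 g
HEPES buffer: V = C2·V2/C1 = 30.7 mM × 1510 mL ÷ 1000 mM = 46.357 mL
folic acid: 8.07 µmol/L × 441.4 g/mol × 1.51 L ÷ 1000 = 5.379 mg
magnesium chloride: V = C2·V2/C1 = 15.3 mM × 1510 mL ÷ 578 mM = 39.971 mL
sucrose: V = C2·V2/C1 = 2.37% ÷ 31.6% × 1510 mL = 113.250 mL
sodium succinate hexahydrate: 31 mmol/L × 270.14 g/mol × 1.51 L ÷ 1000 = 12.645 g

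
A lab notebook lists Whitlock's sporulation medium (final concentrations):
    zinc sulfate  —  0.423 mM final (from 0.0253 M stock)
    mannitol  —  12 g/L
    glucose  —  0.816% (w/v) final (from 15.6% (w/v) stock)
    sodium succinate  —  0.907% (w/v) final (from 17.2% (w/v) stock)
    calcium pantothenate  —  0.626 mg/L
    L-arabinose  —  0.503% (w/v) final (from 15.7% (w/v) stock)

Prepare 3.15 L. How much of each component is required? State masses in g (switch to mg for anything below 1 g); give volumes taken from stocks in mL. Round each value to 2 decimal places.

Working volume: 3.15 L.
zinc sulfate: C1V1 = C2V2 → 0.423 mM × 3150 mL ÷ 25.3 mM = 52.67 mL
mannitol: 12 g/L × 3.15 L = 37.80 g
glucose: dilute stock: 0.816% ÷ 15.6% × 3150 mL = 164.77 mL
sodium succinate: C1V1 = C2V2 → 0.907% ÷ 17.2% × 3150 mL = 166.11 mL
calcium pantothenate: 0.626 mg/L × 3.15 L = 1.97 mg
L-arabinose: V = C2·V2/C1 = 0.503% ÷ 15.7% × 3150 mL = 100.92 mL

zinc sulfate 52.67 mL; mannitol 37.80 g; glucose 164.77 mL; sodium succinate 166.11 mL; calcium pantothenate 1.97 mg; L-arabinose 100.92 mL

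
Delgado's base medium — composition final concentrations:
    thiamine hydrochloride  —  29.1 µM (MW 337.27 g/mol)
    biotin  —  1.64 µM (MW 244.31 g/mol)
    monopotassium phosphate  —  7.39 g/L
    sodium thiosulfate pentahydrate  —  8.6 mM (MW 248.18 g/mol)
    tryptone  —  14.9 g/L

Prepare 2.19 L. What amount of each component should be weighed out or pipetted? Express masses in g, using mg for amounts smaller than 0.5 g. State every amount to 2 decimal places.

thiamine hydrochloride 21.49 mg; biotin 0.88 mg; monopotassium phosphate 16.18 g; sodium thiosulfate pentahydrate 4.67 g; tryptone 32.63 g

Working volume: 2.19 L.
thiamine hydrochloride: 29.1 µmol/L × 337.27 g/mol × 2.19 L ÷ 1000 = 21.49 mg
biotin: 1.64 µmol/L × 244.31 g/mol × 2.19 L ÷ 1000 = 0.88 mg
monopotassium phosphate: 7.39 g/L × 2.19 L = 16.18 g
sodium thiosulfate pentahydrate: 8.6 mmol/L × 248.18 g/mol × 2.19 L ÷ 1000 = 4.67 g
tryptone: 14.9 g/L × 2.19 L = 32.63 g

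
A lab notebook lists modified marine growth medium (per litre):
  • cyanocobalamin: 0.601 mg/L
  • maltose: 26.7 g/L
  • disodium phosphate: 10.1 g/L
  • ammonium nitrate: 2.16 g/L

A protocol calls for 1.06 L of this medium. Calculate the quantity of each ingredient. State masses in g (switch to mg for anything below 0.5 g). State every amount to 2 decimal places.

Scale factor relative to 1 L: 1.06.
cyanocobalamin: 0.601 mg/L × 1.06 L = 0.64 mg
maltose: 26.7 g/L × 1.06 L = 28.30 g
disodium phosphate: 10.1 g/L × 1.06 L = 10.71 g
ammonium nitrate: 2.16 g/L × 1.06 L = 2.29 g

cyanocobalamin 0.64 mg; maltose 28.30 g; disodium phosphate 10.71 g; ammonium nitrate 2.29 g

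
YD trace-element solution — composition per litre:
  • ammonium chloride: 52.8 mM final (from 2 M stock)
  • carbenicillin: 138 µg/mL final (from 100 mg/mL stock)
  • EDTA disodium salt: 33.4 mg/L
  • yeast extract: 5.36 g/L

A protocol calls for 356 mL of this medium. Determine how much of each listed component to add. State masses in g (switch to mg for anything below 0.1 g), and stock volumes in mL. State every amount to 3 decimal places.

Scale factor relative to 1 L: 0.356.
ammonium chloride: dilute stock: 52.8 mM × 356 mL ÷ 2000 mM = 9.398 mL
carbenicillin: dilute stock: 138 µg/mL × 356 mL ÷ 100000 µg/mL = 0.491 mL
EDTA disodium salt: 33.4 mg/L × 0.356 L = 11.890 mg
yeast extract: 5.36 g/L × 0.356 L = 1.908 g

ammonium chloride 9.398 mL; carbenicillin 0.491 mL; EDTA disodium salt 11.890 mg; yeast extract 1.908 g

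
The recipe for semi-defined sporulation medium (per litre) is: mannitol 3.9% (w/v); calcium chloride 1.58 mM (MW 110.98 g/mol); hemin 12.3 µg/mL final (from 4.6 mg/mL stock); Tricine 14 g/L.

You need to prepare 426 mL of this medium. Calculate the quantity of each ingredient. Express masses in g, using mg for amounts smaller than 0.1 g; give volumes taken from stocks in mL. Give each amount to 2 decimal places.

Working volume: 426 mL = 0.426 L.
mannitol: 3.9 g per 100 mL × 426 mL ÷ 100 = 16.61 g
calcium chloride: 1.58 mmol/L × 110.98 mg/mmol × 0.426 L = 74.70 mg
hemin: dilute stock: 12.3 µg/mL × 426 mL ÷ 4600 µg/mL = 1.14 mL
Tricine: 14 g/L × 0.426 L = 5.96 g

mannitol 16.61 g; calcium chloride 74.70 mg; hemin 1.14 mL; Tricine 5.96 g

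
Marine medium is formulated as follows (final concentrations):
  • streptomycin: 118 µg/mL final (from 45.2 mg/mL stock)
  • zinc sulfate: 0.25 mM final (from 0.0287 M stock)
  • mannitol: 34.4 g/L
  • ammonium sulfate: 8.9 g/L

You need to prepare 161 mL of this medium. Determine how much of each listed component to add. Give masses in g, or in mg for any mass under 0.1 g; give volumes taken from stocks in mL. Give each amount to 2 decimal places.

Target volume = 161 mL = 0.161 L.
streptomycin: C1V1 = C2V2 → 118 µg/mL × 161 mL ÷ 45200 µg/mL = 0.42 mL
zinc sulfate: V = C2·V2/C1 = 0.25 mM × 161 mL ÷ 28.7 mM = 1.40 mL
mannitol: 34.4 g/L × 0.161 L = 5.54 g
ammonium sulfate: 8.9 g/L × 0.161 L = 1.43 g

streptomycin 0.42 mL; zinc sulfate 1.40 mL; mannitol 5.54 g; ammonium sulfate 1.43 g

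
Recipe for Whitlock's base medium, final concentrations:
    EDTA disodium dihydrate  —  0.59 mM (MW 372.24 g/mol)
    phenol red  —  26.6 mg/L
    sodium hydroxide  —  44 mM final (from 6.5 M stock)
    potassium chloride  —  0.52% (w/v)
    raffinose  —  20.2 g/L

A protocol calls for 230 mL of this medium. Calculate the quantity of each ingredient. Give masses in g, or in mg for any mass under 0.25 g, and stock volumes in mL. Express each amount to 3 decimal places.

EDTA disodium dihydrate 50.513 mg; phenol red 6.118 mg; sodium hydroxide 1.557 mL; potassium chloride 1.196 g; raffinose 4.646 g

Working volume: 230 mL = 0.23 L.
EDTA disodium dihydrate: 0.59 mmol/L × 372.24 mg/mmol × 0.23 L = 50.513 mg
phenol red: 26.6 mg/L × 0.23 L = 6.118 mg
sodium hydroxide: C1V1 = C2V2 → 44 mM × 230 mL ÷ 6500 mM = 1.557 mL
potassium chloride: 0.52 g per 100 mL × 230 mL ÷ 100 = 1.196 g
raffinose: 20.2 g/L × 0.23 L = 4.646 g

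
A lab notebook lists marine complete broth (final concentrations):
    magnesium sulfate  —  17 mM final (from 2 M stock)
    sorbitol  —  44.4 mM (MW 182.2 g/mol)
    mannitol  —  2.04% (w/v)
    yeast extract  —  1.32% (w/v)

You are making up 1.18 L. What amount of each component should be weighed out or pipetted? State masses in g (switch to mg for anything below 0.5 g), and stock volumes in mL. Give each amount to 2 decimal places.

magnesium sulfate 10.03 mL; sorbitol 9.55 g; mannitol 24.07 g; yeast extract 15.58 g

Working volume: 1.18 L.
magnesium sulfate: V = C2·V2/C1 = 17 mM × 1180 mL ÷ 2000 mM = 10.03 mL
sorbitol: 44.4 mmol/L × 182.2 g/mol × 1.18 L ÷ 1000 = 9.55 g
mannitol: 2.04 g per 100 mL × 1180 mL ÷ 100 = 24.07 g
yeast extract: 1.32 g per 100 mL × 1180 mL ÷ 100 = 15.58 g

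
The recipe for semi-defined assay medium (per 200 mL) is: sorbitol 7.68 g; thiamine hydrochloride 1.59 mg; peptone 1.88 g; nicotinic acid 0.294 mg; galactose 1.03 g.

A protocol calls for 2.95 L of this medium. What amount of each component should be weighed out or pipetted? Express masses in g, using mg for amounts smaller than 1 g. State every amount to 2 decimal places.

sorbitol 113.28 g; thiamine hydrochloride 23.45 mg; peptone 27.73 g; nicotinic acid 4.34 mg; galactose 15.19 g

Ratio of target to recipe volume: 2950 / 200 = 14.75.
sorbitol: 7.68 g × (2950 mL / 200 mL) = 113.28 g
thiamine hydrochloride: 1.59 mg × (2950 mL / 200 mL) = 23.45 mg
peptone: 1.88 g × (2950 mL / 200 mL) = 27.73 g
nicotinic acid: 0.294 mg × (2950 mL / 200 mL) = 4.34 mg
galactose: 1.03 g × (2950 mL / 200 mL) = 15.19 g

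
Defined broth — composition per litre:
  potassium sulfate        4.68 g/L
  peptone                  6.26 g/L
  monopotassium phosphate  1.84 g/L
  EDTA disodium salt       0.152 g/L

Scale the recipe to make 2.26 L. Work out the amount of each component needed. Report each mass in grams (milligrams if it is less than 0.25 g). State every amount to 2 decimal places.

potassium sulfate 10.58 g; peptone 14.15 g; monopotassium phosphate 4.16 g; EDTA disodium salt 0.34 g

Scale factor relative to 1 L: 2.26.
potassium sulfate: 4.68 g/L × 2.26 L = 10.58 g
peptone: 6.26 g/L × 2.26 L = 14.15 g
monopotassium phosphate: 1.84 g/L × 2.26 L = 4.16 g
EDTA disodium salt: 0.152 g/L × 2.26 L = 0.34 g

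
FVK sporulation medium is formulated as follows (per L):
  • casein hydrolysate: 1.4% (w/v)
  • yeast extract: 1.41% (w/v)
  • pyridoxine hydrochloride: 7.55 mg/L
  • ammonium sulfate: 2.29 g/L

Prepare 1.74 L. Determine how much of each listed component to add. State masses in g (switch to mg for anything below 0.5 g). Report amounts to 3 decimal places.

casein hydrolysate 24.360 g; yeast extract 24.534 g; pyridoxine hydrochloride 13.137 mg; ammonium sulfate 3.985 g

Working volume: 1.74 L.
casein hydrolysate: 1.4 g per 100 mL × 1740 mL ÷ 100 = 24.360 g
yeast extract: 1.41 g per 100 mL × 1740 mL ÷ 100 = 24.534 g
pyridoxine hydrochloride: 7.55 mg/L × 1.74 L = 13.137 mg
ammonium sulfate: 2.29 g/L × 1.74 L = 3.985 g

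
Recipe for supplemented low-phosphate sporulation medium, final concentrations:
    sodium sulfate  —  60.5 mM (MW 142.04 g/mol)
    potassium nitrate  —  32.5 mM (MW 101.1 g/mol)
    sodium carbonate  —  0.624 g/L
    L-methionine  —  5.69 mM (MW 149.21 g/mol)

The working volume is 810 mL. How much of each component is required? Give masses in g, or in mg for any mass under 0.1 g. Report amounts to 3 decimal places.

sodium sulfate 6.961 g; potassium nitrate 2.661 g; sodium carbonate 0.505 g; L-methionine 0.688 g

Working volume: 810 mL = 0.81 L.
sodium sulfate: 60.5 mmol/L × 142.04 g/mol × 0.81 L ÷ 1000 = 6.961 g
potassium nitrate: 32.5 mmol/L × 101.1 g/mol × 0.81 L ÷ 1000 = 2.661 g
sodium carbonate: 0.624 g/L × 0.81 L = 0.505 g
L-methionine: 5.69 mmol/L × 149.21 g/mol × 0.81 L ÷ 1000 = 0.688 g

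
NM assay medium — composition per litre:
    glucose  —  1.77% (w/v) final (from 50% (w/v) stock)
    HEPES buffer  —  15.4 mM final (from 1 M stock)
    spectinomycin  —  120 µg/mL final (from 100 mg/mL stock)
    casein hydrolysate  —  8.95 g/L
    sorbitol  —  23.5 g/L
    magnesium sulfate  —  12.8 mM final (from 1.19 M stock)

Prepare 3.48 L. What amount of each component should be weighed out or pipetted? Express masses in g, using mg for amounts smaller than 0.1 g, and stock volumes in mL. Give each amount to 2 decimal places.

Scale factor relative to 1 L: 3.48.
glucose: V = C2·V2/C1 = 1.77% ÷ 50% × 3480 mL = 123.19 mL
HEPES buffer: dilute stock: 15.4 mM × 3480 mL ÷ 1000 mM = 53.59 mL
spectinomycin: dilute stock: 120 µg/mL × 3480 mL ÷ 100000 µg/mL = 4.18 mL
casein hydrolysate: 8.95 g/L × 3.48 L = 31.15 g
sorbitol: 23.5 g/L × 3.48 L = 81.78 g
magnesium sulfate: C1V1 = C2V2 → 12.8 mM × 3480 mL ÷ 1190 mM = 37.43 mL

glucose 123.19 mL; HEPES buffer 53.59 mL; spectinomycin 4.18 mL; casein hydrolysate 31.15 g; sorbitol 81.78 g; magnesium sulfate 37.43 mL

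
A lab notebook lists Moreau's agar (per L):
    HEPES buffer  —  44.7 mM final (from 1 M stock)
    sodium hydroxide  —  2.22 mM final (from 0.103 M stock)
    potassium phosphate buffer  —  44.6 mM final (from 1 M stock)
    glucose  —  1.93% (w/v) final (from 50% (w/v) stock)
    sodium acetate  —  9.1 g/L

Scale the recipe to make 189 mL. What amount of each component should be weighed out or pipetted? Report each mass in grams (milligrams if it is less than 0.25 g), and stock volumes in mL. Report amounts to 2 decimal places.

HEPES buffer 8.45 mL; sodium hydroxide 4.07 mL; potassium phosphate buffer 8.43 mL; glucose 7.30 mL; sodium acetate 1.72 g

Scale factor relative to 1 L: 0.189.
HEPES buffer: C1V1 = C2V2 → 44.7 mM × 189 mL ÷ 1000 mM = 8.45 mL
sodium hydroxide: V = C2·V2/C1 = 2.22 mM × 189 mL ÷ 103 mM = 4.07 mL
potassium phosphate buffer: V = C2·V2/C1 = 44.6 mM × 189 mL ÷ 1000 mM = 8.43 mL
glucose: V = C2·V2/C1 = 1.93% ÷ 50% × 189 mL = 7.30 mL
sodium acetate: 9.1 g/L × 0.189 L = 1.72 g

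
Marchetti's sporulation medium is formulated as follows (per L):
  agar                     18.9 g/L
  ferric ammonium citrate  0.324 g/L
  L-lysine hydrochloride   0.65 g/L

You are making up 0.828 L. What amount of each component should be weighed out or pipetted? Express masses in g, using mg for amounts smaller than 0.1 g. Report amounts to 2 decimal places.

Working volume: 0.828 L.
agar: 18.9 g/L × 0.828 L = 15.65 g
ferric ammonium citrate: 0.324 g/L × 0.828 L = 0.27 g
L-lysine hydrochloride: 0.65 g/L × 0.828 L = 0.54 g

agar 15.65 g; ferric ammonium citrate 0.27 g; L-lysine hydrochloride 0.54 g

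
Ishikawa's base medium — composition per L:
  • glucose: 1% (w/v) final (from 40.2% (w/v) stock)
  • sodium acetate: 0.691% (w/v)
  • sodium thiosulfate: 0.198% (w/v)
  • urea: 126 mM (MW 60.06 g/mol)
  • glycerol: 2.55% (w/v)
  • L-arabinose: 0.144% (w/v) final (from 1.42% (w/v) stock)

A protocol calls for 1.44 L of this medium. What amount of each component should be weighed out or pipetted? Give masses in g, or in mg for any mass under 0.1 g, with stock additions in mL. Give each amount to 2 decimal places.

glucose 35.82 mL; sodium acetate 9.95 g; sodium thiosulfate 2.85 g; urea 10.90 g; glycerol 36.72 g; L-arabinose 146.03 mL

Working volume: 1.44 L.
glucose: V = C2·V2/C1 = 1% ÷ 40.2% × 1440 mL = 35.82 mL
sodium acetate: 0.691 g per 100 mL × 1440 mL ÷ 100 = 9.95 g
sodium thiosulfate: 0.198% w/v = 1.98 g/L → 1.98 × 1.44 L = 2.85 g
urea: 126 mmol/L × 60.06 g/mol × 1.44 L ÷ 1000 = 10.90 g
glycerol: 2.55% w/v = 25.5 g/L → 25.5 × 1.44 L = 36.72 g
L-arabinose: C1V1 = C2V2 → 0.144% ÷ 1.42% × 1440 mL = 146.03 mL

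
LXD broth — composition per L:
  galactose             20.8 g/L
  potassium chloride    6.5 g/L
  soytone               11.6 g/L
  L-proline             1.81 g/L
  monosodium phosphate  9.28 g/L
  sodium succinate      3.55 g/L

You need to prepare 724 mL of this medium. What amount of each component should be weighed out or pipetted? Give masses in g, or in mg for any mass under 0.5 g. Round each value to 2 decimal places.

Target volume = 724 mL = 0.724 L.
galactose: 20.8 g/L × 0.724 L = 15.06 g
potassium chloride: 6.5 g/L × 0.724 L = 4.71 g
soytone: 11.6 g/L × 0.724 L = 8.40 g
L-proline: 1.81 g/L × 0.724 L = 1.31 g
monosodium phosphate: 9.28 g/L × 0.724 L = 6.72 g
sodium succinate: 3.55 g/L × 0.724 L = 2.57 g

galactose 15.06 g; potassium chloride 4.71 g; soytone 8.40 g; L-proline 1.31 g; monosodium phosphate 6.72 g; sodium succinate 2.57 g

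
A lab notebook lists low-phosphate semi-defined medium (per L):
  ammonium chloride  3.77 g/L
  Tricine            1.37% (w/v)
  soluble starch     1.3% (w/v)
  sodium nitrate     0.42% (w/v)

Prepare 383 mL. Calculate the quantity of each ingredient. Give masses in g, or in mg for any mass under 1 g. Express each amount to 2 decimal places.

Target volume = 383 mL = 0.383 L.
ammonium chloride: 3.77 g/L × 0.383 L = 1.44 g
Tricine: 1.37% w/v = 13.7 g/L → 13.7 × 0.383 L = 5.25 g
soluble starch: 1.3% w/v = 13 g/L → 13 × 0.383 L = 4.98 g
sodium nitrate: 0.42% w/v = 4.2 g/L → 4.2 × 0.383 L = 1.61 g

ammonium chloride 1.44 g; Tricine 5.25 g; soluble starch 4.98 g; sodium nitrate 1.61 g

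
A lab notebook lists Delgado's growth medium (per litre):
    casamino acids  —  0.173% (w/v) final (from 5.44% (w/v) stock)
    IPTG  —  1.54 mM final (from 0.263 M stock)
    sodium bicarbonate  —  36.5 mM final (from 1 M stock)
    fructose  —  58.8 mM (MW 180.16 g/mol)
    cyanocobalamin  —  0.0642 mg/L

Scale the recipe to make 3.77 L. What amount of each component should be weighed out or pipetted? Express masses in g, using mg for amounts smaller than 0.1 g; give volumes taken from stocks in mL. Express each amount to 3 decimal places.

Working volume: 3.77 L.
casamino acids: dilute stock: 0.173% ÷ 5.44% × 3770 mL = 119.892 mL
IPTG: dilute stock: 1.54 mM × 3770 mL ÷ 263 mM = 22.075 mL
sodium bicarbonate: C1V1 = C2V2 → 36.5 mM × 3770 mL ÷ 1000 mM = 137.605 mL
fructose: 58.8 mmol/L × 180.16 g/mol × 3.77 L ÷ 1000 = 39.937 g
cyanocobalamin: 0.0642 mg/L × 3.77 L = 0.242 mg

casamino acids 119.892 mL; IPTG 22.075 mL; sodium bicarbonate 137.605 mL; fructose 39.937 g; cyanocobalamin 0.242 mg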